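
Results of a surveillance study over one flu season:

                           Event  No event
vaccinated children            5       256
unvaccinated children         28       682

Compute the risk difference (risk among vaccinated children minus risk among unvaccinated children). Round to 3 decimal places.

risk, vaccinated children = 5/261 = 0.01916
risk, unvaccinated children = 28/710 = 0.03944
risk difference = 0.01916 − 0.03944 = -0.020

RD = -0.020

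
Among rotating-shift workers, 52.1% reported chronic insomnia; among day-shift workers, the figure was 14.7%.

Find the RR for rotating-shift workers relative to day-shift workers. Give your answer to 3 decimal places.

RR = 0.5210 / 0.1470 = 3.544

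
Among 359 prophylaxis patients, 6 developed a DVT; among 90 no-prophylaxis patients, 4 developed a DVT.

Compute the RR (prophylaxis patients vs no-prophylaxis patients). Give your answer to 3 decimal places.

risk, prophylaxis patients = 6/359 = 0.01671
risk, no-prophylaxis patients = 4/90 = 0.04444
RR = 0.01671 / 0.04444 = 0.376

RR = 0.376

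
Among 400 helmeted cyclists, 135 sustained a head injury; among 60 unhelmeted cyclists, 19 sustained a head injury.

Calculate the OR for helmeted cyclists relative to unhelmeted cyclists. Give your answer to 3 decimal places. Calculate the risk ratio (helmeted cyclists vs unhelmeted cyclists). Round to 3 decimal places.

odds, helmeted cyclists = 135/265 = 0.5094
odds, unhelmeted cyclists = 19/41 = 0.4634
OR = 0.5094 / 0.4634 = 1.099
risk, helmeted cyclists = 135/400 = 0.3375
risk, unhelmeted cyclists = 19/60 = 0.3167
RR = 0.3375 / 0.3167 = 1.066

OR = 1.099; RR = 1.066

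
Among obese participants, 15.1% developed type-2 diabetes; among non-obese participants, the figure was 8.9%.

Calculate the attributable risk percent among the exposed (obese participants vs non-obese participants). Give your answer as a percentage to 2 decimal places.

AR% = (0.1510 − 0.0890) / 0.1510 = 0.4106 → 41.06%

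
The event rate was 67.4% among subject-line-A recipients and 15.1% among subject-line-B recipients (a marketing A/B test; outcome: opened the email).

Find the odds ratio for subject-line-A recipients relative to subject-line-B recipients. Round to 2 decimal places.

odds, subject-line-A recipients = 0.6740/0.3260 = 2.0675
odds, subject-line-B recipients = 0.1510/0.8490 = 0.1779
OR = 2.0675 / 0.1779 = 11.62

OR = 11.62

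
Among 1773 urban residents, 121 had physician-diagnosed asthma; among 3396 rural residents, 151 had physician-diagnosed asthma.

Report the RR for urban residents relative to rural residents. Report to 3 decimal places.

RR ≈ 1.535

risk, urban residents = 121/1773 = 0.06825
risk, rural residents = 151/3396 = 0.04446
RR = 0.06825 / 0.04446 = 1.535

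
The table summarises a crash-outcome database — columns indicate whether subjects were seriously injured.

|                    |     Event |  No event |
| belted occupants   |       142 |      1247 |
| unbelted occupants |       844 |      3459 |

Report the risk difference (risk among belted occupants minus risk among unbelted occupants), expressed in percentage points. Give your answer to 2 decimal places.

risk, belted occupants = 142/1389 = 0.1022
risk, unbelted occupants = 844/4303 = 0.1961
risk difference = 0.1022 − 0.1961 = -0.0939 → -9.39 percentage points

RD ≈ -9.39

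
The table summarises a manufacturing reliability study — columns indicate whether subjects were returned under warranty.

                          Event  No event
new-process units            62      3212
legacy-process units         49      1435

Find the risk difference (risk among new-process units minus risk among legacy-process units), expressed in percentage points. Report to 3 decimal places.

risk, new-process units = 62/3274 = 0.01894
risk, legacy-process units = 49/1484 = 0.03302
risk difference = 0.01894 − 0.03302 = -0.01408 → -1.408 percentage points

RD = -1.408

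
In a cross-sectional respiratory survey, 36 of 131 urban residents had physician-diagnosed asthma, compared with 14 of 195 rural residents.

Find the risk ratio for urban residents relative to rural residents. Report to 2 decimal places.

RR: 3.83

risk, urban residents = 36/131 = 0.2748
risk, rural residents = 14/195 = 0.0718
RR = 0.2748 / 0.0718 = 3.83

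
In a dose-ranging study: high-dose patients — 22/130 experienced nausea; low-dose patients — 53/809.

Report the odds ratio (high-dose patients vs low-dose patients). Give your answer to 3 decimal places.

OR = (22 × 756) / (108 × 53) = 16632/5724 ≈ 2.906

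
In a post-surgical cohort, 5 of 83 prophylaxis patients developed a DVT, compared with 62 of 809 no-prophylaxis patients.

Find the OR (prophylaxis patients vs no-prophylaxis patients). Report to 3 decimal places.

odds, prophylaxis patients = 5/78 = 0.0641
odds, no-prophylaxis patients = 62/747 = 0.0830
OR = 0.0641 / 0.0830 = 0.772

OR ≈ 0.772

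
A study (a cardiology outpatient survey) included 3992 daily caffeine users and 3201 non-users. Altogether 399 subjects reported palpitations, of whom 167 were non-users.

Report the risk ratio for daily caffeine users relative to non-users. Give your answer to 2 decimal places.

daily caffeine users with the outcome: 399 − 167 = 232
daily caffeine users without the outcome: 3992 − 232 = 3760
non-users without the outcome: 3201 − 167 = 3034
risk, daily caffeine users = 232/3992 = 0.0581
risk, non-users = 167/3201 = 0.0522
RR = 0.0581 / 0.0522 = 1.11

RR: 1.11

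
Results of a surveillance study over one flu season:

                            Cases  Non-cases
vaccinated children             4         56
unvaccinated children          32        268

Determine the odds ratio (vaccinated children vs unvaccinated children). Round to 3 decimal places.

odds, vaccinated children = 4/56 = 0.0714
odds, unvaccinated children = 32/268 = 0.1194
OR = 0.0714 / 0.1194 = 0.598

0.598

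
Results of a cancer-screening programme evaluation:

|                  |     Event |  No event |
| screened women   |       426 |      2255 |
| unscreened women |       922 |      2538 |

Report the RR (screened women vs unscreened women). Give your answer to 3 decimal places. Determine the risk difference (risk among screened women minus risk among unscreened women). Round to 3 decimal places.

risk, screened women = 426/2681 = 0.1589
risk, unscreened women = 922/3460 = 0.2665
RR = 0.1589 / 0.2665 = 0.596
risk difference = 0.1589 − 0.2665 = -0.108

RR = 0.596; RD = -0.108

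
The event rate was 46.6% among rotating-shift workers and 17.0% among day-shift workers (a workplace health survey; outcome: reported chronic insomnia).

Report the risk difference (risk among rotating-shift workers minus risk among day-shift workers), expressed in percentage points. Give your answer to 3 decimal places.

risk difference = 0.4660 − 0.1700 = 0.2960 → 29.600 percentage points

29.600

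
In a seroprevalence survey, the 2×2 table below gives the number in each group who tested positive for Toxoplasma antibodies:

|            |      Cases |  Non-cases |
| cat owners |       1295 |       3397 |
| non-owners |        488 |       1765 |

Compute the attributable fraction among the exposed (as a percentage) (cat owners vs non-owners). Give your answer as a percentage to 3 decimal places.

21.522%

risk, cat owners = 1295/4692 = 0.2760
risk, non-owners = 488/2253 = 0.2166
AR% = (0.2760 − 0.2166) / 0.2760 = 0.2152 → 21.522%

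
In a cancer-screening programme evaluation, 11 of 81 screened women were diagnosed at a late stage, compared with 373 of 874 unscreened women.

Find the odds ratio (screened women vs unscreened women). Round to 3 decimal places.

OR = (11 × 501) / (70 × 373) = 5511/26110 ≈ 0.211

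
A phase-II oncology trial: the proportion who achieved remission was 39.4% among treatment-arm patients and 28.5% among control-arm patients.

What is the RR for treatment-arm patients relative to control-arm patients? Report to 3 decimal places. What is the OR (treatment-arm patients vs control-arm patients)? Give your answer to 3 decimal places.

RR = 0.3940 / 0.2850 = 1.382
odds, treatment-arm patients = 0.3940/0.6060 = 0.6502
odds, control-arm patients = 0.2850/0.7150 = 0.3986
OR = 0.6502 / 0.3986 = 1.631

RR = 1.382; OR = 1.631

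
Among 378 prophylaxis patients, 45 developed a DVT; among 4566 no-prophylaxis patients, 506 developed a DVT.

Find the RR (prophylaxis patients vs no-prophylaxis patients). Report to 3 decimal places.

risk, prophylaxis patients = 45/378 = 0.1190
risk, no-prophylaxis patients = 506/4566 = 0.1108
RR = 0.1190 / 0.1108 = 1.074

1.074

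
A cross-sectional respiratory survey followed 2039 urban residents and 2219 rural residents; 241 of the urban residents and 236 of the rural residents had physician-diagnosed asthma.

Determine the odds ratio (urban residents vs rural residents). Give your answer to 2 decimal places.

1.13

odds, urban residents = 241/1798 = 0.1340
odds, rural residents = 236/1983 = 0.1190
OR = 0.1340 / 0.1190 = 1.13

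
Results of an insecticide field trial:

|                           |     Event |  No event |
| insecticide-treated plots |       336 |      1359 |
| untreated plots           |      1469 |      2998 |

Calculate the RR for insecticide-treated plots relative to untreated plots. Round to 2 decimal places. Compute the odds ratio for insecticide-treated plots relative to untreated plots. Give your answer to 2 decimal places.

RR = 0.60; OR = 0.50

risk, insecticide-treated plots = 336/1695 = 0.1982
risk, untreated plots = 1469/4467 = 0.3289
RR = 0.1982 / 0.3289 = 0.60
odds, insecticide-treated plots = 336/1359 = 0.2472
odds, untreated plots = 1469/2998 = 0.4900
OR = 0.2472 / 0.4900 = 0.50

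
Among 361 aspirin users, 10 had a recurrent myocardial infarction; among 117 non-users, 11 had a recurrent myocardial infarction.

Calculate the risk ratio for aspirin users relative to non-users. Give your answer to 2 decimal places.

RR ≈ 0.29

risk, aspirin users = 10/361 = 0.02770
risk, non-users = 11/117 = 0.09402
RR = 0.02770 / 0.09402 = 0.29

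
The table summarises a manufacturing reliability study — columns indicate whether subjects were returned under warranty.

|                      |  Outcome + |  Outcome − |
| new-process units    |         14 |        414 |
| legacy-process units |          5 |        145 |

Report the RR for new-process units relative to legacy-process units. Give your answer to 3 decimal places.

0.981

risk, new-process units = 14/428 = 0.03271
risk, legacy-process units = 5/150 = 0.03333
RR = 0.03271 / 0.03333 = 0.981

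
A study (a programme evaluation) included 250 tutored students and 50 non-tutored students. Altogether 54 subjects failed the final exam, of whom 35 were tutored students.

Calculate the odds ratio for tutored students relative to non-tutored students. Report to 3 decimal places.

0.266

tutored students without the outcome: 250 − 35 = 215
non-tutored students with the outcome: 54 − 35 = 19
non-tutored students without the outcome: 50 − 19 = 31
OR = (35 × 31) / (215 × 19) = 1085/4085 ≈ 0.266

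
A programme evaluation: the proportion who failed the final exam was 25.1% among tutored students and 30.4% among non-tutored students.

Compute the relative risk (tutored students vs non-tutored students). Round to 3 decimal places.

RR = 0.2510 / 0.3040 = 0.826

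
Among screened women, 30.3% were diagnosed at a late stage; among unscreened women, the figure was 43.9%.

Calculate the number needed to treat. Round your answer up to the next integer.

NNT ≈ 8

absolute risk difference = 0.136000
1 / 0.136000 = 7.353 → round up → 8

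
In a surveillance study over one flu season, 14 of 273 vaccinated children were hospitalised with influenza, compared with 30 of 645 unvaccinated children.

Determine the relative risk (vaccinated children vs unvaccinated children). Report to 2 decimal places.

1.10

risk, vaccinated children = 14/273 = 0.05128
risk, unvaccinated children = 30/645 = 0.04651
RR = 0.05128 / 0.04651 = 1.10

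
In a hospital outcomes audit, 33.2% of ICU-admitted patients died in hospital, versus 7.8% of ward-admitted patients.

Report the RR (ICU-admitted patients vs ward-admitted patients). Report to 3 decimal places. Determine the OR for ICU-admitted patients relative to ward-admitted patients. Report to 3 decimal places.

RR = 0.3320 / 0.0780 = 4.256
odds, ICU-admitted patients = 0.3320/0.6680 = 0.4970
odds, ward-admitted patients = 0.0780/0.9220 = 0.0846
OR = 0.4970 / 0.0846 = 5.875

RR = 4.256; OR = 5.875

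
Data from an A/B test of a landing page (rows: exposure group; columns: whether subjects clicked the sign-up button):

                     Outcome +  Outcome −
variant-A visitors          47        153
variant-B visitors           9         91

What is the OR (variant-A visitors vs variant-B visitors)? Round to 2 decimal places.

OR = (47 × 91) / (153 × 9) = 4277/1377 ≈ 3.11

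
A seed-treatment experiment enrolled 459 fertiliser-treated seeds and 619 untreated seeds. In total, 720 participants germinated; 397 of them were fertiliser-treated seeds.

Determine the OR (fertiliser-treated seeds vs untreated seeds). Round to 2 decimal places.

fertiliser-treated seeds without the outcome: 459 − 397 = 62
untreated seeds with the outcome: 720 − 397 = 323
untreated seeds without the outcome: 619 − 323 = 296
odds, fertiliser-treated seeds = 397/62 = 6.4032
odds, untreated seeds = 323/296 = 1.0912
OR = 6.4032 / 1.0912 = 5.87

5.87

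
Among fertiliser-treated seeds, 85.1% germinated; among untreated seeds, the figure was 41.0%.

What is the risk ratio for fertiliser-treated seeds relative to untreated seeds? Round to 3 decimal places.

RR = 0.8510 / 0.4100 = 2.076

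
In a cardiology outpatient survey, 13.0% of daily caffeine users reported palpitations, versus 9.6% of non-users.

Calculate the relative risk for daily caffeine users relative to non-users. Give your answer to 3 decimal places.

RR = 0.1300 / 0.0960 = 1.354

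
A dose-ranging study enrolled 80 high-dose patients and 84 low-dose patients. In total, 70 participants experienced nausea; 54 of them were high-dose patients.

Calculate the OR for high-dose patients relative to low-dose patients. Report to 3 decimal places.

8.827

high-dose patients without the outcome: 80 − 54 = 26
low-dose patients with the outcome: 70 − 54 = 16
low-dose patients without the outcome: 84 − 16 = 68
OR = (54 × 68) / (26 × 16) = 3672/416 ≈ 8.827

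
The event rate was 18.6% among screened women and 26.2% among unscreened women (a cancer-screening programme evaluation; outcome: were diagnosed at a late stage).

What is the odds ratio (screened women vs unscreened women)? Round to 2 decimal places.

0.64

odds, screened women = 0.1860/0.8140 = 0.2285
odds, unscreened women = 0.2620/0.7380 = 0.3550
OR = 0.2285 / 0.3550 = 0.64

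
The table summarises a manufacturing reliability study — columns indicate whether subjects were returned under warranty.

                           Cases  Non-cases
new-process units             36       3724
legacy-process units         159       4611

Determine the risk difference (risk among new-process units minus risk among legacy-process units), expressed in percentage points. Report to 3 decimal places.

risk, new-process units = 36/3760 = 0.00957
risk, legacy-process units = 159/4770 = 0.03333
risk difference = 0.00957 − 0.03333 = -0.02376 → -2.376 percentage points

RD = -2.376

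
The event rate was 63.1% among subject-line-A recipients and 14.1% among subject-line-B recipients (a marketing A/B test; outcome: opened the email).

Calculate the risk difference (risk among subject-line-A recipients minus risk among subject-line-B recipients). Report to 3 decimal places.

risk difference = 0.6310 − 0.1410 = 0.490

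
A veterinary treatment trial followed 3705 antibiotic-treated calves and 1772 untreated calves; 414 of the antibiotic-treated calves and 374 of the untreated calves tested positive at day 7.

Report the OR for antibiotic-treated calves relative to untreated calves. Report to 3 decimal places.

OR = (414 × 1398) / (3291 × 374) = 578772/1230834 ≈ 0.470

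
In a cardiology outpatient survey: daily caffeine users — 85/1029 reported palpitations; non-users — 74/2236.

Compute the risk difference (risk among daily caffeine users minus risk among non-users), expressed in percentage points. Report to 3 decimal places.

4.951

risk, daily caffeine users = 85/1029 = 0.08260
risk, non-users = 74/2236 = 0.03309
risk difference = 0.08260 − 0.03309 = 0.04951 → 4.951 percentage points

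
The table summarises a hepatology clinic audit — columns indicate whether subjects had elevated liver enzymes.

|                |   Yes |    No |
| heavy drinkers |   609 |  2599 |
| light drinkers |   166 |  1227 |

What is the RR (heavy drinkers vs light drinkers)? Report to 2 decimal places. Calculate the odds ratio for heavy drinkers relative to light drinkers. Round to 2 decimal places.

risk, heavy drinkers = 609/3208 = 0.1898
risk, light drinkers = 166/1393 = 0.1192
RR = 0.1898 / 0.1192 = 1.59
odds, heavy drinkers = 609/2599 = 0.2343
odds, light drinkers = 166/1227 = 0.1353
OR = 0.2343 / 0.1353 = 1.73

RR = 1.59; OR = 1.73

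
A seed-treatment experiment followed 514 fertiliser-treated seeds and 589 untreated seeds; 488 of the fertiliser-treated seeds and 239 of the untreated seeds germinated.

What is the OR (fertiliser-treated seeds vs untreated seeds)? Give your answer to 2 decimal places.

OR = (488 × 350) / (26 × 239) = 170800/6214 ≈ 27.49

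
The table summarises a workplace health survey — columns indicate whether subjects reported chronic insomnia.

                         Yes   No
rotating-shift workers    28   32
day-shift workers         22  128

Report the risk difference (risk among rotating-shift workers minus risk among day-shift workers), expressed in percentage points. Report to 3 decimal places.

RD = 32.000

risk, rotating-shift workers = 28/60 = 0.4667
risk, day-shift workers = 22/150 = 0.1467
risk difference = 0.4667 − 0.1467 = 0.3200 → 32.000 percentage points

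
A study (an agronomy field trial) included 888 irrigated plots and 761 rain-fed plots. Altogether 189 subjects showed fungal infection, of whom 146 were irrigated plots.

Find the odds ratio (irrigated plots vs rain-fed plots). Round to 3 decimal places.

irrigated plots without the outcome: 888 − 146 = 742
rain-fed plots with the outcome: 189 − 146 = 43
rain-fed plots without the outcome: 761 − 43 = 718
OR = (146 × 718) / (742 × 43) = 104828/31906 ≈ 3.286

3.286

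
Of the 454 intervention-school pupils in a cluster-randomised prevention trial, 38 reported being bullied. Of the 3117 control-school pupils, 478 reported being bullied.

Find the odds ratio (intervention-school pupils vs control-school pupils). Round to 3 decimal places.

OR = (38 × 2639) / (416 × 478) = 100282/198848 ≈ 0.504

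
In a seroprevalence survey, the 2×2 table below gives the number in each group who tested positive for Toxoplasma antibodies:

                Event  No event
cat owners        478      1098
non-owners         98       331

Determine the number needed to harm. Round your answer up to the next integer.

14

risk, cat owners = 478/1576 = 0.303299
risk, non-owners = 98/429 = 0.228438
absolute risk difference = 0.074861
1 / 0.074861 = 13.358 → round up → 14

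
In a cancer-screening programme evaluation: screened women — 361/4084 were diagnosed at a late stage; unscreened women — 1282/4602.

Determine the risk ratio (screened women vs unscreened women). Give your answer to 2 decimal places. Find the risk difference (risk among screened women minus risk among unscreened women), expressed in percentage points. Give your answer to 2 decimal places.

RR = 0.32; RD = -19.02

risk, screened women = 361/4084 = 0.0884
risk, unscreened women = 1282/4602 = 0.2786
RR = 0.0884 / 0.2786 = 0.32
risk difference = 0.0884 − 0.2786 = -0.1902 → -19.02 percentage points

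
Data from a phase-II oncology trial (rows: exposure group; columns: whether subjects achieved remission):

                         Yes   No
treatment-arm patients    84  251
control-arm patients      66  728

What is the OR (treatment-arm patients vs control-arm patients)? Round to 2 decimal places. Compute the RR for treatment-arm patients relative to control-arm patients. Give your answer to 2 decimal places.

OR = 3.69; RR = 3.02

odds, treatment-arm patients = 84/251 = 0.3347
odds, control-arm patients = 66/728 = 0.0907
OR = 0.3347 / 0.0907 = 3.69
risk, treatment-arm patients = 84/335 = 0.2507
risk, control-arm patients = 66/794 = 0.0831
RR = 0.2507 / 0.0831 = 3.02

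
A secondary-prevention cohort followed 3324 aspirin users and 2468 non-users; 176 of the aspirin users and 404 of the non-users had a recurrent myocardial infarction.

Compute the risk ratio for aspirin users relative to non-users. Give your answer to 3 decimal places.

risk, aspirin users = 176/3324 = 0.0529
risk, non-users = 404/2468 = 0.1637
RR = 0.0529 / 0.1637 = 0.323

0.323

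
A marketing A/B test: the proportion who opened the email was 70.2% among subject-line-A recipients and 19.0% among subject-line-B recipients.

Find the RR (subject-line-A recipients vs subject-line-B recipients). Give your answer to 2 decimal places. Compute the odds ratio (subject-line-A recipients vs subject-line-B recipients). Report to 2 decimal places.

RR = 0.7020 / 0.1900 = 3.69
odds, subject-line-A recipients = 0.7020/0.2980 = 2.3557
odds, subject-line-B recipients = 0.1900/0.8100 = 0.2346
OR = 2.3557 / 0.2346 = 10.04

RR = 3.69; OR = 10.04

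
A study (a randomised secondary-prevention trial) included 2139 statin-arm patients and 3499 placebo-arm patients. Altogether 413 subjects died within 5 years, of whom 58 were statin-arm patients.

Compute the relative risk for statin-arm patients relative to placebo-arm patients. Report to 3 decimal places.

RR: 0.267

statin-arm patients without the outcome: 2139 − 58 = 2081
placebo-arm patients with the outcome: 413 − 58 = 355
placebo-arm patients without the outcome: 3499 − 355 = 3144
risk, statin-arm patients = 58/2139 = 0.02712
risk, placebo-arm patients = 355/3499 = 0.10146
RR = 0.02712 / 0.10146 = 0.267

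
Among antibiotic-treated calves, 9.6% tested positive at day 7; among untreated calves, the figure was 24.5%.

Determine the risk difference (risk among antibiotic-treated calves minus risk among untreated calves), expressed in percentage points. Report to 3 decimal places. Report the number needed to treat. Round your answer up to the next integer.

risk difference = 0.0960 − 0.2450 = -0.1490 → -14.900 percentage points
absolute risk difference = 0.149000
1 / 0.149000 = 6.711 → round up → 7

RD = -14.900; NNT = 7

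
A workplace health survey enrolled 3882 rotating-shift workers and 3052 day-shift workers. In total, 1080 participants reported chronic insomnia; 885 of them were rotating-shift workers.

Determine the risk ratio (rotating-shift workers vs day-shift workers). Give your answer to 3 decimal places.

3.568

rotating-shift workers without the outcome: 3882 − 885 = 2997
day-shift workers with the outcome: 1080 − 885 = 195
day-shift workers without the outcome: 3052 − 195 = 2857
risk, rotating-shift workers = 885/3882 = 0.2280
risk, day-shift workers = 195/3052 = 0.0639
RR = 0.2280 / 0.0639 = 3.568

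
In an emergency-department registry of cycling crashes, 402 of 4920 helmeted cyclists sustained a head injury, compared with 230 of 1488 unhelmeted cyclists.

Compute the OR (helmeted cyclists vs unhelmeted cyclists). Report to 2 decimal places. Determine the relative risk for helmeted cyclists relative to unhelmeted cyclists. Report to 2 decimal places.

OR = 0.49; RR = 0.53

odds, helmeted cyclists = 402/4518 = 0.0890
odds, unhelmeted cyclists = 230/1258 = 0.1828
OR = 0.0890 / 0.1828 = 0.49
risk, helmeted cyclists = 402/4920 = 0.0817
risk, unhelmeted cyclists = 230/1488 = 0.1546
RR = 0.0817 / 0.1546 = 0.53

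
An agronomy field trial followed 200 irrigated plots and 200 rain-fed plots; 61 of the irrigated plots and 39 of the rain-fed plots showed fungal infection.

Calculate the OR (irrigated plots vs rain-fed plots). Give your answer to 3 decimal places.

OR = (61 × 161) / (139 × 39) = 9821/5421 ≈ 1.812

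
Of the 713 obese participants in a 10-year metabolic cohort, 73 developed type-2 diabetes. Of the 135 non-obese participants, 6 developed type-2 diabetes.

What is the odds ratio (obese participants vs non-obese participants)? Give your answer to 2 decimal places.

odds, obese participants = 73/640 = 0.11406
odds, non-obese participants = 6/129 = 0.04651
OR = 0.11406 / 0.04651 = 2.45

2.45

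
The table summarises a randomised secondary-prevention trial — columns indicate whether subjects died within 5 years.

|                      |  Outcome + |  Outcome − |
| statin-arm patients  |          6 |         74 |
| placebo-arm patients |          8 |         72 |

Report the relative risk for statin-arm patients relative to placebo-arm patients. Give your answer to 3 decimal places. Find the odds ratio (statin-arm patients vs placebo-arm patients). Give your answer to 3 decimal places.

RR = 0.750; OR = 0.730

risk, statin-arm patients = 6/80 = 0.0750
risk, placebo-arm patients = 8/80 = 0.1000
RR = 0.0750 / 0.1000 = 0.750
OR = (6 × 72) / (74 × 8) = 432/592 ≈ 0.730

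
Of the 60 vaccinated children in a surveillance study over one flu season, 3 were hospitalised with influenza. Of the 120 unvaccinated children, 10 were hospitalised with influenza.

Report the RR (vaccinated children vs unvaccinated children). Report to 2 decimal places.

RR = 0.60

risk, vaccinated children = 3/60 = 0.0500
risk, unvaccinated children = 10/120 = 0.0833
RR = 0.0500 / 0.0833 = 0.60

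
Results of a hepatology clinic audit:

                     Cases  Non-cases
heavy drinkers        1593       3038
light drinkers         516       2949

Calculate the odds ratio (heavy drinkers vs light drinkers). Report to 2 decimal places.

OR = (1593 × 2949) / (3038 × 516) = 4697757/1567608 ≈ 3.00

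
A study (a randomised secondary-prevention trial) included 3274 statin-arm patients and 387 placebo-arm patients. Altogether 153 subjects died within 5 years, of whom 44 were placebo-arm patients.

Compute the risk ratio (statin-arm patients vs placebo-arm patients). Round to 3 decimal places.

statin-arm patients with the outcome: 153 − 44 = 109
statin-arm patients without the outcome: 3274 − 109 = 3165
placebo-arm patients without the outcome: 387 − 44 = 343
risk, statin-arm patients = 109/3274 = 0.03329
risk, placebo-arm patients = 44/387 = 0.11370
RR = 0.03329 / 0.11370 = 0.293

RR ≈ 0.293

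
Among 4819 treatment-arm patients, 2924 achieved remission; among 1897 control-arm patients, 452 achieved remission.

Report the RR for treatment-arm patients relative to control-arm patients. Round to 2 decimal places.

2.55

risk, treatment-arm patients = 2924/4819 = 0.6068
risk, control-arm patients = 452/1897 = 0.2383
RR = 0.6068 / 0.2383 = 2.55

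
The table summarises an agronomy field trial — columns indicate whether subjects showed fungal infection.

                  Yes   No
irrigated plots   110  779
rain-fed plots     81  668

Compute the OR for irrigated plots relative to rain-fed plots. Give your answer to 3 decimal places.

OR = (110 × 668) / (779 × 81) = 73480/63099 ≈ 1.165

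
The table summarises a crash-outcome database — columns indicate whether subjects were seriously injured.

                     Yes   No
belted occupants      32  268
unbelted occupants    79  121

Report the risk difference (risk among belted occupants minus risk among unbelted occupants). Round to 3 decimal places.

-0.288

risk, belted occupants = 32/300 = 0.1067
risk, unbelted occupants = 79/200 = 0.3950
risk difference = 0.1067 − 0.3950 = -0.288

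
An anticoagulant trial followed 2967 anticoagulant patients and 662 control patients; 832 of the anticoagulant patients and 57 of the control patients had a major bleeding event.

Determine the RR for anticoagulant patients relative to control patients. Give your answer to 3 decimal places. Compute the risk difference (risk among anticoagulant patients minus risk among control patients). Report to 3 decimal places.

risk, anticoagulant patients = 832/2967 = 0.2804
risk, control patients = 57/662 = 0.0861
RR = 0.2804 / 0.0861 = 3.257
risk difference = 0.2804 − 0.0861 = 0.194

RR = 3.257; RD = 0.194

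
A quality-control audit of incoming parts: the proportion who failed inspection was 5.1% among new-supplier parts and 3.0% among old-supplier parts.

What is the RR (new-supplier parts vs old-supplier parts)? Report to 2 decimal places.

RR = 0.05100 / 0.03000 = 1.70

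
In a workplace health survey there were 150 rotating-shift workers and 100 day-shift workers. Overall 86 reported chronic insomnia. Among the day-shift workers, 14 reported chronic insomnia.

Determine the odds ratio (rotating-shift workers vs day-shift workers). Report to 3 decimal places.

rotating-shift workers with the outcome: 86 − 14 = 72
rotating-shift workers without the outcome: 150 − 72 = 78
day-shift workers without the outcome: 100 − 14 = 86
odds, rotating-shift workers = 72/78 = 0.9231
odds, day-shift workers = 14/86 = 0.1628
OR = 0.9231 / 0.1628 = 5.670

5.670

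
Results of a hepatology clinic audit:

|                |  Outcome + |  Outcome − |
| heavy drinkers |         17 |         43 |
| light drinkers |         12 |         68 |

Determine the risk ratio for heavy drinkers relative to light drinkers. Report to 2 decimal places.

risk, heavy drinkers = 17/60 = 0.2833
risk, light drinkers = 12/80 = 0.1500
RR = 0.2833 / 0.1500 = 1.89

1.89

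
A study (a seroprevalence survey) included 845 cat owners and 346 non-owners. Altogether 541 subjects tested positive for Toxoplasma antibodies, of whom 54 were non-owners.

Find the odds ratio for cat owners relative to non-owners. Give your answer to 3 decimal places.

cat owners with the outcome: 541 − 54 = 487
cat owners without the outcome: 845 − 487 = 358
non-owners without the outcome: 346 − 54 = 292
OR = (487 × 292) / (358 × 54) = 142204/19332 ≈ 7.356

OR: 7.356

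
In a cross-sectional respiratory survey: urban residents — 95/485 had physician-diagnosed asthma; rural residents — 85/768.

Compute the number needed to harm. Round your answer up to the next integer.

12

risk, urban residents = 95/485 = 0.195876
risk, rural residents = 85/768 = 0.110677
absolute risk difference = 0.085199
1 / 0.085199 = 11.737 → round up → 12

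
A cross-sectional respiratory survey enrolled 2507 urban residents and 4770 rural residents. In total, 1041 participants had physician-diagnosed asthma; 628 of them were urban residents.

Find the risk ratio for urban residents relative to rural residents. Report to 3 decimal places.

RR: 2.893

urban residents without the outcome: 2507 − 628 = 1879
rural residents with the outcome: 1041 − 628 = 413
rural residents without the outcome: 4770 − 413 = 4357
risk, urban residents = 628/2507 = 0.2505
risk, rural residents = 413/4770 = 0.0866
RR = 0.2505 / 0.0866 = 2.893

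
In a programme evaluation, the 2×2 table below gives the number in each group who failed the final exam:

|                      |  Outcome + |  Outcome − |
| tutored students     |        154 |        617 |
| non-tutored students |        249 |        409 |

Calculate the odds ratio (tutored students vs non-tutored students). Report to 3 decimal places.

OR = (154 × 409) / (617 × 249) = 62986/153633 ≈ 0.410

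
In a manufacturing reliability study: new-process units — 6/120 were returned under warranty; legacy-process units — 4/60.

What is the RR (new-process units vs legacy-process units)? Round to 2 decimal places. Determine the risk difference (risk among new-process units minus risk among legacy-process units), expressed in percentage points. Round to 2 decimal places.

RR = 0.75; RD = -1.67

risk, new-process units = 6/120 = 0.0500
risk, legacy-process units = 4/60 = 0.0667
RR = 0.0500 / 0.0667 = 0.75
risk difference = 0.0500 − 0.0667 = -0.0167 → -1.67 percentage points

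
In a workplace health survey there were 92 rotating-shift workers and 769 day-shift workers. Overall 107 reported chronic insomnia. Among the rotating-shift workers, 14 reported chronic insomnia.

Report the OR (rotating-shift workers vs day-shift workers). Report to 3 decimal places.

1.305

rotating-shift workers without the outcome: 92 − 14 = 78
day-shift workers with the outcome: 107 − 14 = 93
day-shift workers without the outcome: 769 − 93 = 676
odds, rotating-shift workers = 14/78 = 0.1795
odds, day-shift workers = 93/676 = 0.1376
OR = 0.1795 / 0.1376 = 1.305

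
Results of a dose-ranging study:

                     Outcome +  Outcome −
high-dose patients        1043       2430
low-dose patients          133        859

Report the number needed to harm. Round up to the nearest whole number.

NNH = 7

risk, high-dose patients = 1043/3473 = 0.300317
risk, low-dose patients = 133/992 = 0.134073
absolute risk difference = 0.166244
1 / 0.166244 = 6.015 → round up → 7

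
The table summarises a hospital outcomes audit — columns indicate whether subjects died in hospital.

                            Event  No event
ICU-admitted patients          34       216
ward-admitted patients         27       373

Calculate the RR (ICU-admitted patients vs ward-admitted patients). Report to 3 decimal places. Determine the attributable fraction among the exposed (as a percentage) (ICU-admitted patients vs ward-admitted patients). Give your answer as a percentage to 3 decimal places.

risk, ICU-admitted patients = 34/250 = 0.1360
risk, ward-admitted patients = 27/400 = 0.0675
RR = 0.1360 / 0.0675 = 2.015
AR% = (0.1360 − 0.0675) / 0.1360 = 0.5037 → 50.368%

RR = 2.015; AR% = 50.368%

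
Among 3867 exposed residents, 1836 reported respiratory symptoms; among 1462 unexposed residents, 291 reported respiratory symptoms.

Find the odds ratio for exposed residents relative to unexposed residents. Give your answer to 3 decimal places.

OR: 3.638

odds, exposed residents = 1836/2031 = 0.9040
odds, unexposed residents = 291/1171 = 0.2485
OR = 0.9040 / 0.2485 = 3.638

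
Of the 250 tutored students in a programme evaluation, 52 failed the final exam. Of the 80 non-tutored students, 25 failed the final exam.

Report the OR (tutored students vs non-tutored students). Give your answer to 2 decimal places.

OR ≈ 0.58

odds, tutored students = 52/198 = 0.2626
odds, non-tutored students = 25/55 = 0.4545
OR = 0.2626 / 0.4545 = 0.58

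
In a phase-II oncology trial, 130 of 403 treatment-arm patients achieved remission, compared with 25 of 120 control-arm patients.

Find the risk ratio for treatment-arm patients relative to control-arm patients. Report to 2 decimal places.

risk, treatment-arm patients = 130/403 = 0.3226
risk, control-arm patients = 25/120 = 0.2083
RR = 0.3226 / 0.2083 = 1.55

RR ≈ 1.55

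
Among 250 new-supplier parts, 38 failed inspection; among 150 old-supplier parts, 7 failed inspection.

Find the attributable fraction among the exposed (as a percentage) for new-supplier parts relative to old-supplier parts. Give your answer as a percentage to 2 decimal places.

AR%: 69.30%

risk, new-supplier parts = 38/250 = 0.15200
risk, old-supplier parts = 7/150 = 0.04667
AR% = (0.15200 − 0.04667) / 0.15200 = 0.6930 → 69.30%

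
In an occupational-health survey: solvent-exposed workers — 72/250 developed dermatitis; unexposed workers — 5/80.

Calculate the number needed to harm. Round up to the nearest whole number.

NNH ≈ 5

risk, solvent-exposed workers = 72/250 = 0.288000
risk, unexposed workers = 5/80 = 0.062500
absolute risk difference = 0.225500
1 / 0.225500 = 4.435 → round up → 5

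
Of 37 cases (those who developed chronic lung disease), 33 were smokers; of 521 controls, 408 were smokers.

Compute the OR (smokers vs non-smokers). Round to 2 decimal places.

odds, smokers = 33/408 = 0.08088
odds, non-smokers = 4/113 = 0.03540
OR = 0.08088 / 0.03540 = 2.28

OR: 2.28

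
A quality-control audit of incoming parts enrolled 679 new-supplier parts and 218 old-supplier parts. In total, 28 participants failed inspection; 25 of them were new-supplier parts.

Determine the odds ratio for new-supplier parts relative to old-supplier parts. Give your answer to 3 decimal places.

new-supplier parts without the outcome: 679 − 25 = 654
old-supplier parts with the outcome: 28 − 25 = 3
old-supplier parts without the outcome: 218 − 3 = 215
OR = (25 × 215) / (654 × 3) = 5375/1962 ≈ 2.740

OR: 2.740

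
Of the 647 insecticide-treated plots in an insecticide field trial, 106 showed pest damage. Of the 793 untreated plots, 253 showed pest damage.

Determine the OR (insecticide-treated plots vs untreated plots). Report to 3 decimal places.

OR = (106 × 540) / (541 × 253) = 57240/136873 ≈ 0.418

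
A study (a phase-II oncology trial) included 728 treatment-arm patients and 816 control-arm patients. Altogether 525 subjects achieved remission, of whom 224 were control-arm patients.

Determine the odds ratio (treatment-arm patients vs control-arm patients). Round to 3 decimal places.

OR = 1.863

treatment-arm patients with the outcome: 525 − 224 = 301
treatment-arm patients without the outcome: 728 − 301 = 427
control-arm patients without the outcome: 816 − 224 = 592
odds, treatment-arm patients = 301/427 = 0.7049
odds, control-arm patients = 224/592 = 0.3784
OR = 0.7049 / 0.3784 = 1.863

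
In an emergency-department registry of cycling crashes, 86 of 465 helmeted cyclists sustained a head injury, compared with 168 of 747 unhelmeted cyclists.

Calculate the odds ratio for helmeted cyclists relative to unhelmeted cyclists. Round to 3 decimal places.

0.782

odds, helmeted cyclists = 86/379 = 0.2269
odds, unhelmeted cyclists = 168/579 = 0.2902
OR = 0.2269 / 0.2902 = 0.782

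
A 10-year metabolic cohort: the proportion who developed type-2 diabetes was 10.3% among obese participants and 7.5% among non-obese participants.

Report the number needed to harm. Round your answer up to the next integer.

absolute risk difference = 0.028000
1 / 0.028000 = 35.714 → round up → 36

36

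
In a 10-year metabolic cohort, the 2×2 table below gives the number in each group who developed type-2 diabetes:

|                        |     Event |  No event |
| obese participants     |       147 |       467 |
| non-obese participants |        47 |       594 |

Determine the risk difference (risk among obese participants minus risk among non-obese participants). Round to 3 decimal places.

risk, obese participants = 147/614 = 0.2394
risk, non-obese participants = 47/641 = 0.0733
risk difference = 0.2394 − 0.0733 = 0.166

RD: 0.166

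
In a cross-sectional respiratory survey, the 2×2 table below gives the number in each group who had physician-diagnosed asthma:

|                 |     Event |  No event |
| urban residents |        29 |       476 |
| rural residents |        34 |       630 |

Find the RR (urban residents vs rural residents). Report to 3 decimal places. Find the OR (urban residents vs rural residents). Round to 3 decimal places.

risk, urban residents = 29/505 = 0.0574
risk, rural residents = 34/664 = 0.0512
RR = 0.0574 / 0.0512 = 1.121
OR = (29 × 630) / (476 × 34) = 18270/16184 ≈ 1.129

RR = 1.121; OR = 1.129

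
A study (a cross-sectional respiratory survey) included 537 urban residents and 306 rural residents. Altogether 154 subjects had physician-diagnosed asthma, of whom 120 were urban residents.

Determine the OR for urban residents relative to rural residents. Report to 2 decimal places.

2.30

urban residents without the outcome: 537 − 120 = 417
rural residents with the outcome: 154 − 120 = 34
rural residents without the outcome: 306 − 34 = 272
odds, urban residents = 120/417 = 0.2878
odds, rural residents = 34/272 = 0.1250
OR = 0.2878 / 0.1250 = 2.30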